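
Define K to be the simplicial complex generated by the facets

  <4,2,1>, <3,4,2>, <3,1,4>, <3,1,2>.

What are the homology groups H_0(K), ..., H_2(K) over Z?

H_0 = Z,  H_1 = 0,  H_2 = Z.

Order the vertices as 1 < 2 < 3 < 4. Listing each simplex with vertices in this order, K has dimension 2 with simplices:

  0-simplices (4): [1], [2], [3], [4]
  1-simplices (6): [1,2], [1,3], [1,4], [2,3], [2,4], [3,4]
  2-simplices (4): [1,2,3], [1,2,4], [1,3,4], [2,3,4]

Hence C_0 ≅ Z^4, C_1 ≅ Z^6, C_2 ≅ Z^4.

The boundary map ∂_1: C_1 → C_0 maps an edge to its endpoints' difference, ∂[p,q] = q − p. For instance
  ∂[2,4] = [4] − [2].
This gives a 4×6 integer matrix of rank 3; reducing to Smith normal form yields diagonal entries (1,1,1).

Boundary ∂_2: C_2 → C_1 acts by ∂[p,q,r] = [q,r] − [p,r] + [p,q]. For instance
  ∂[1,2,4] = [2,4] − [1,4] + [1,2],
  ∂[1,3,4] = [3,4] − [1,4] + [1,3].
The 6×4 boundary matrix has rank 3 and Smith normal form diag(1,1,1).

Now H_k = ker ∂_k / im ∂_{k+1}, so:

  H_0: rank C_0 − rank ∂_1 = 4 − 3 = 1, and the invariant factors of ∂_1 are all 1, so H_0 ≅ Z.
  H_1: rank ker ∂_1 − rank ∂_2 = (6 − 3) − 3 = 0, and the invariant factors of ∂_2 are all 1, so H_1 ≅ 0.
  H_2: rank ker ∂_2 − rank ∂_3 = (4 − 3) − 0 = 1, and there is no ∂_3, so H_2 ≅ Z.

As a check, the Euler characteristic is 4 − 6 + 4 = 2, which agrees with 1 − 0 + 1 = 2.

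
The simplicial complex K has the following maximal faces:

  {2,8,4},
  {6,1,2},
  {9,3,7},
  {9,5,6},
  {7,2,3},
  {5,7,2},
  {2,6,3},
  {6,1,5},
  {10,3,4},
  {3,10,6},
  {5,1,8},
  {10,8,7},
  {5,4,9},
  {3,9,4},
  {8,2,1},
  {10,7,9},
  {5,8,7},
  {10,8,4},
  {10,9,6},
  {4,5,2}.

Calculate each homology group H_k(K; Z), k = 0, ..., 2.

We work with the vertex ordering 1 < 2 < 3 < 4 < 5 < 6 < 7 < 8 < 9 < 10. The simplices of K, each written with vertices in increasing order, are:

  0-simplices (10): [1], [2], [3], [4], [5], [6], [7], [8], [9], [10]
  1-simplices (30): (30 of them)
  2-simplices (20): (20 of them)

giving chain groups C_0 ≅ Z^10, C_1 ≅ Z^30, C_2 ≅ Z^20.

Boundary ∂_1: C_1 → C_0 sends each edge [p,q] (with p < q) to q − p.
This gives a 10×30 integer matrix of rank 9; reducing to Smith normal form yields diagonal entries (1,1,1,1,1,1,1,1,1).

∂_2: C_2 → C_1 acts by ∂[p,q,r] = [q,r] − [p,r] + [p,q]. For instance
  ∂[5,6,9] = [6,9] − [5,9] + [5,6],
  ∂[1,5,6] = [5,6] − [1,6] + [1,5].
The resulting 30×20 matrix has rank 20, and its Smith normal form has invariant factors (1,1,1,1,1,1,1,1,1,1,1,1,1,1,1,1,1,1,1,2).

Computing H_k = (kernel of ∂_k) / (image of ∂_{k+1}):

  H_0: rank C_0 − rank ∂_1 = 10 − 9 = 1, and the invariant factors of ∂_1 are all 1, so H_0 ≅ Z.
  H_1: rank ker ∂_1 − rank ∂_2 = (30 − 9) − 20 = 1, and ∂_2 has invariant factor 2 > 1, so H_1 ≅ Z ⊕ Z/2.
  H_2: rank ker ∂_2 − rank ∂_3 = (20 − 20) − 0 = 0, and there is no ∂_3, so H_2 ≅ 0.

H_0 ≅ Z,  H_1 ≅ Z ⊕ Z/2,  H_2 = 0.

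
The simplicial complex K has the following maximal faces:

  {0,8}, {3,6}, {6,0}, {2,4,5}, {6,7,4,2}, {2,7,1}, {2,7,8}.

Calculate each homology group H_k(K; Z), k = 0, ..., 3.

H_0 = Z,  H_1 = Z,  H_2 = 0,  H_3 = 0.

Take the total order 0 < 1 < 2 < 3 < 4 < 5 < 6 < 7 < 8 on the vertex set. Then K (dimension 3) consists of the simplices:

  0-simplices (9): [0], [1], [2], [3], [4], [5], [6], [7], [8]
  1-simplices (15): [0,6], [0,8], [1,2], [1,7], [2,4], [2,5], [2,6], [2,7], [2,8], [3,6], [4,5], [4,6], [4,7], [6,7], [7,8]
  2-simplices (7): [1,2,7], [2,4,5], [2,4,6], [2,4,7], [2,6,7], [2,7,8], [4,6,7]
  3-simplices (1): [2,4,6,7]

so the chain groups are C_0 ≅ Z^9, C_1 ≅ Z^15, C_2 ≅ Z^7, C_3 ≅ Z^1.

The boundary map ∂_1: C_1 → C_0 is given by ∂[p,q] = [q] − [p]. For instance
  ∂[1,2] = [2] − [1].
The 9×15 boundary matrix has rank 8 and Smith normal form diag(1,1,1,1,1,1,1,1).

∂_2: C_2 → C_1 acts by ∂[p,q,r] = [q,r] − [p,r] + [p,q]. For instance
  ∂[2,4,7] = [4,7] − [2,7] + [2,4],
  ∂[1,2,7] = [2,7] − [1,7] + [1,2].
The resulting 15×7 matrix has rank 6, and its Smith normal form has invariant factors (1,1,1,1,1,1).

∂_3: C_3 → C_2 sends each 3-simplex σ to the alternating sum Σ_i (−1)^i (σ with its i-th vertex removed). For instance
  ∂[2,4,6,7] = [4,6,7] − [2,6,7] + [2,4,7] − [2,4,6].
This gives a 7×1 integer matrix of rank 1; reducing to Smith normal form yields diagonal entries (1).

Computing H_k = (kernel of ∂_k) / (image of ∂_{k+1}):

  H_0: rank C_0 − rank ∂_1 = 9 − 8 = 1, and the invariant factors of ∂_1 are all 1, so H_0 = Z.
  H_1: rank ker ∂_1 − rank ∂_2 = (15 − 8) − 6 = 1, and the invariant factors of ∂_2 are all 1, so H_1 = Z.
  H_2: rank ker ∂_2 − rank ∂_3 = (7 − 6) − 1 = 0, and the invariant factors of ∂_3 are all 1, so H_2 = 0.
  H_3: rank ker ∂_3 − rank ∂_4 = (1 − 1) − 0 = 0, and there is no ∂_4, so H_3 = 0.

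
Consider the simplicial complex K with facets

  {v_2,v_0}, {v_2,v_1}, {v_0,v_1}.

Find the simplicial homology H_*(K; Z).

K has 3 vertices, 3 edges.
rank ∂_0 = 0, rank ∂_1 = 2 ⇒ b_0 = 3 − 0 − 2 = 1; all invariant factors of ∂_1 are 1 so no torsion. So H_0 ≅ Z.
rank ∂_1 = 2, rank ∂_2 = 0 ⇒ b_1 = 3 − 2 − 0 = 1. So H_1 ≅ Z.

H_0 = Z,  H_1 = Z.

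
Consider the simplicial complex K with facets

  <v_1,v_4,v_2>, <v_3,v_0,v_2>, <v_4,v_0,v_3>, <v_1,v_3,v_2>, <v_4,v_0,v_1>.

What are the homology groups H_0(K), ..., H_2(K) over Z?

H_0 = Z,  H_1 = Z,  H_2 = 0.

K has 5 vertices, 10 edges, 5 triangles.
rank ∂_0 = 0, rank ∂_1 = 4 ⇒ b_0 = 5 − 0 − 4 = 1; all invariant factors of ∂_1 are 1 so no torsion. So H_0 ≅ Z.
rank ∂_1 = 4, rank ∂_2 = 5 ⇒ b_1 = 10 − 4 − 5 = 1; all invariant factors of ∂_2 are 1 so no torsion. So H_1 ≅ Z.
rank ∂_2 = 5, rank ∂_3 = 0 ⇒ b_2 = 5 − 5 − 0 = 0. So H_2 ≅ 0.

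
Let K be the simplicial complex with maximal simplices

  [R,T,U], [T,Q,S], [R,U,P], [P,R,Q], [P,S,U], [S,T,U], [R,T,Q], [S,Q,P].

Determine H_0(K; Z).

H_0 ≅ Z.

We work with the vertex ordering P < Q < R < S < T < U. The simplices of K, each written with vertices in increasing order, are:

  0-simplices (6): P, Q, R, S, T, U
  1-simplices (12): PQ, PR, PS, PU, QR, QS, QT, RT, RU, ST, SU, TU
  2-simplices (8): PQR, PQS, PRU, PSU, QRT, QST, RTU, STU

giving chain groups C_0 ≅ Z^6, C_1 ≅ Z^12, C_2 ≅ Z^8.

The boundary map ∂_1: C_1 → C_0 sends each edge [p,q] (with p < q) to q − p.
The resulting 6×12 matrix has rank 5, and its Smith normal form has invariant factors (1,1,1,1,1).

∂_2: C_2 → C_1 sends each 2-simplex [p,q,r] to [q,r] − [p,r] + [p,q]. For instance
  ∂PRU = RU − PU + PR,
  ∂PQS = QS − PS + PQ.
As a 12×8 matrix over Z this has rank 7, with invariant factors (1,1,1,1,1,1,1).

Reading off H_k = ker ∂_k / im ∂_{k+1}:

  H_0: rank C_0 − rank ∂_1 = 6 − 5 = 1, and the invariant factors of ∂_1 are all 1, so H_0 ≅ Z.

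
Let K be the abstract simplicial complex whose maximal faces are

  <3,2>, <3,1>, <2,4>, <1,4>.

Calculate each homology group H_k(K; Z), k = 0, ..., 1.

Order the vertices as 1 < 2 < 3 < 4. Listing each simplex with vertices in this order, K has dimension 1 with simplices:

  0-simplices (4): [1], [2], [3], [4]
  1-simplices (4): [1,3], [1,4], [2,3], [2,4]

giving chain groups C_0 ≅ Z^4, C_1 ≅ Z^4.

Boundary ∂_1: C_1 → C_0 is given by ∂[p,q] = [q] − [p].
As a 4×4 matrix over Z this has rank 3, with invariant factors (1,1,1).

From H_k ≅ ker(∂_k) / im(∂_{k+1}) we obtain:

  H_0: rank C_0 − rank ∂_1 = 4 − 3 = 1, and the invariant factors of ∂_1 are all 1, so H_0 = Z.
  H_1: rank ker ∂_1 − rank ∂_2 = (4 − 3) − 0 = 1, and there is no ∂_2, so H_1 = Z.

H_0 ≅ Z,  H_1 ≅ Z.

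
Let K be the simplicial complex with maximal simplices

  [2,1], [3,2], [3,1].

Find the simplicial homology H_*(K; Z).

K has 3 vertices, 3 edges.
rank ∂_0 = 0, rank ∂_1 = 2 ⇒ b_0 = 3 − 0 − 2 = 1; all invariant factors of ∂_1 are 1 so no torsion. So H_0 ≅ Z.
rank ∂_1 = 2, rank ∂_2 = 0 ⇒ b_1 = 3 − 2 − 0 = 1. So H_1 ≅ Z.

H_0 ≅ Z,  H_1 ≅ Z.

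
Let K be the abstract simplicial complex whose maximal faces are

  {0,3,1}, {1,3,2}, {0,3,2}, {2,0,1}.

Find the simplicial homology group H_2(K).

H_2 = Z.

Take the total order 0 < 1 < 2 < 3 on the vertex set. Then K (dimension 2) consists of the simplices:

  0-simplices (4): [0], [1], [2], [3]
  1-simplices (6): [0,1], [0,2], [0,3], [1,2], [1,3], [2,3]
  2-simplices (4): [0,1,2], [0,1,3], [0,2,3], [1,2,3]

so the chain groups are C_0 ≅ Z^4, C_1 ≅ Z^6, C_2 ≅ Z^4.

The boundary map ∂_1: C_1 → C_0 is given by ∂[p,q] = [q] − [p].
As a 4×6 matrix over Z this has rank 3, with invariant factors (1,1,1).

The boundary map ∂_2: C_2 → C_1 sends each 2-simplex [p,q,r] to [q,r] − [p,r] + [p,q]. For instance
  ∂[0,1,3] = [1,3] − [0,3] + [0,1],
  ∂[0,2,3] = [2,3] − [0,3] + [0,2].
This gives a 6×4 integer matrix of rank 3; reducing to Smith normal form yields diagonal entries (1,1,1).

Computing H_k = (kernel of ∂_k) / (image of ∂_{k+1}):

  H_2: rank ker ∂_2 − rank ∂_3 = (4 − 3) − 0 = 1, and there is no ∂_3, so H_2 = Z.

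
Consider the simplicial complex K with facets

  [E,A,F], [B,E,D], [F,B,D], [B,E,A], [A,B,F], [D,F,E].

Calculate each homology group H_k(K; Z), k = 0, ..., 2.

Fix the vertex order A < B < D < E < F and write every simplex with vertices in increasing order. Then dim K = 2 and the simplices of K are:

  0-simplices (5): A, B, D, E, F
  1-simplices (9): AB, AE, AF, BD, BE, BF, DE, DF, EF
  2-simplices (6): ABE, ABF, AEF, BDE, BDF, DEF

so the chain groups are C_0 ≅ Z^5, C_1 ≅ Z^9, C_2 ≅ Z^6.

Boundary ∂_1: C_1 → C_0 sends each edge [p,q] (with p < q) to q − p. For instance
  ∂BF = F − B.
As a 5×9 matrix over Z this has rank 4, with invariant factors (1,1,1,1).

The boundary map ∂_2: C_2 → C_1 acts by ∂[p,q,r] = [q,r] − [p,r] + [p,q]. For instance
  ∂BDF = DF − BF + BD,
  ∂DEF = EF − DF + DE.
This gives a 9×6 integer matrix of rank 5; reducing to Smith normal form yields diagonal entries (1,1,1,1,1).

Now H_k = ker ∂_k / im ∂_{k+1}, so:

  H_0: rank C_0 − rank ∂_1 = 5 − 4 = 1, and the invariant factors of ∂_1 are all 1, so H_0 = Z.
  H_1: rank ker ∂_1 − rank ∂_2 = (9 − 4) − 5 = 0, and the invariant factors of ∂_2 are all 1, so H_1 = 0.
  H_2: rank ker ∂_2 − rank ∂_3 = (6 − 5) − 0 = 1, and there is no ∂_3, so H_2 = Z.

(K is a triangulation of the 2-sphere S^2.)

H_0 = Z,  H_1 = 0,  H_2 = Z.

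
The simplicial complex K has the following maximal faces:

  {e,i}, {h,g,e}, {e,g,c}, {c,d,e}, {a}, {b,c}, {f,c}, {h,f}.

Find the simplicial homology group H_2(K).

H_2 ≅ 0.

Take the total order a < b < c < d < e < f < g < h < i on the vertex set. Then K (dimension 2) consists of the simplices:

  0-simplices (9): a, b, c, d, e, f, g, h, i
  1-simplices (11): bc, cd, ce, cf, cg, de, eg, eh, ei, fh, gh
  2-simplices (3): cde, ceg, egh

so the chain groups are C_0 ≅ Z^9, C_1 ≅ Z^11, C_2 ≅ Z^3.

Boundary ∂_1: C_1 → C_0 is given by ∂[p,q] = [q] − [p].
The resulting 9×11 matrix has rank 7, and its Smith normal form has invariant factors (1,1,1,1,1,1,1).

∂_2: C_2 → C_1 sends each 2-simplex [p,q,r] to [q,r] − [p,r] + [p,q]. For instance
  ∂ceg = eg − cg + ce,
  ∂egh = gh − eh + eg.
The 11×3 boundary matrix has rank 3 and Smith normal form diag(1,1,1).

Now H_k = ker ∂_k / im ∂_{k+1}, so:

  H_2: rank ker ∂_2 − rank ∂_3 = (3 − 3) − 0 = 0, and there is no ∂_3, so H_2 ≅ 0.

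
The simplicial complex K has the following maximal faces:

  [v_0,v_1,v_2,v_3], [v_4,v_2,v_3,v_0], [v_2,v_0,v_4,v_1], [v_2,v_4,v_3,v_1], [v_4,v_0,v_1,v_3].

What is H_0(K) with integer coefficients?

Fix the vertex order v_0 < v_1 < v_2 < v_3 < v_4 and write every simplex with vertices in increasing order. Then dim K = 3 and the simplices of K are:

  0-simplices (5): [v_0], [v_1], [v_2], [v_3], [v_4]
  1-simplices (10): [v_0,v_1], [v_0,v_2], [v_0,v_3], [v_0,v_4], [v_1,v_2], [v_1,v_3], [v_1,v_4], [v_2,v_3], [v_2,v_4], [v_3,v_4]
  2-simplices (10): [v_0,v_1,v_2], [v_0,v_1,v_3], [v_0,v_1,v_4], [v_0,v_2,v_3], [v_0,v_2,v_4], [v_0,v_3,v_4], [v_1,v_2,v_3], [v_1,v_2,v_4], [v_1,v_3,v_4], [v_2,v_3,v_4]
  3-simplices (5): [v_0,v_1,v_2,v_3], [v_0,v_1,v_2,v_4], [v_0,v_1,v_3,v_4], [v_0,v_2,v_3,v_4], [v_1,v_2,v_3,v_4]

giving chain groups C_0 ≅ Z^5, C_1 ≅ Z^10, C_2 ≅ Z^10, C_3 ≅ Z^5.

∂_1: C_1 → C_0 sends each edge [p,q] (with p < q) to q − p.
The 5×10 boundary matrix has rank 4 and Smith normal form diag(1,1,1,1).

∂_2: C_2 → C_1 acts by ∂[p,q,r] = [q,r] − [p,r] + [p,q]. For instance
  ∂[v_1,v_3,v_4] = [v_3,v_4] − [v_1,v_4] + [v_1,v_3],
  ∂[v_0,v_1,v_3] = [v_1,v_3] − [v_0,v_3] + [v_0,v_1].
As a 10×10 matrix over Z this has rank 6, with invariant factors (1,1,1,1,1,1).

The boundary map ∂_3: C_3 → C_2 sends each 3-simplex σ to the alternating sum Σ_i (−1)^i (σ with its i-th vertex removed). For instance
  ∂[v_0,v_2,v_3,v_4] = [v_2,v_3,v_4] − [v_0,v_3,v_4] + [v_0,v_2,v_4] − [v_0,v_2,v_3],
  ∂[v_0,v_1,v_3,v_4] = [v_1,v_3,v_4] − [v_0,v_3,v_4] + [v_0,v_1,v_4] − [v_0,v_1,v_3].
As a 10×5 matrix over Z this has rank 4, with invariant factors (1,1,1,1).

Now H_k = ker ∂_k / im ∂_{k+1}, so:

  H_0: rank C_0 − rank ∂_1 = 5 − 4 = 1, and the invariant factors of ∂_1 are all 1, so H_0 ≅ Z.

(K is a triangulation of the 3-sphere S^3.)

H_0 = Z.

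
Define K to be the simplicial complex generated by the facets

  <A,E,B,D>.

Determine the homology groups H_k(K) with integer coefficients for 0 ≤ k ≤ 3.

H_0 = Z,  H_1 = 0,  H_2 = 0,  H_3 = 0.

Fix the vertex order A < B < D < E and write every simplex with vertices in increasing order. Then dim K = 3 and the simplices of K are:

  0-simplices (4): A, B, D, E
  1-simplices (6): AB, AD, AE, BD, BE, DE
  2-simplices (4): ABD, ABE, ADE, BDE
  3-simplices (1): ABDE

giving chain groups C_0 ≅ Z^4, C_1 ≅ Z^6, C_2 ≅ Z^4, C_3 ≅ Z^1.

Boundary ∂_1: C_1 → C_0 maps an edge to its endpoints' difference, ∂[p,q] = q − p. For instance
  ∂BE = E − B.
The resulting 4×6 matrix has rank 3, and its Smith normal form has invariant factors (1,1,1).

Boundary ∂_2: C_2 → C_1 maps a triangle to the signed sum of its edges. For instance
  ∂ABE = BE − AE + AB,
  ∂ADE = DE − AE + AD.
This gives a 6×4 integer matrix of rank 3; reducing to Smith normal form yields diagonal entries (1,1,1).

Boundary ∂_3: C_3 → C_2 sends each 3-simplex σ to the alternating sum Σ_i (−1)^i (σ with its i-th vertex removed). For instance
  ∂ABDE = BDE − ADE + ABE − ABD.
The 4×1 boundary matrix has rank 1 and Smith normal form diag(1).

Reading off H_k = ker ∂_k / im ∂_{k+1}:

  H_0: rank C_0 − rank ∂_1 = 4 − 3 = 1, and the invariant factors of ∂_1 are all 1, so H_0 ≅ Z.
  H_1: rank ker ∂_1 − rank ∂_2 = (6 − 3) − 3 = 0, and the invariant factors of ∂_2 are all 1, so H_1 ≅ 0.
  H_2: rank ker ∂_2 − rank ∂_3 = (4 − 3) − 1 = 0, and the invariant factors of ∂_3 are all 1, so H_2 ≅ 0.
  H_3: rank ker ∂_3 − rank ∂_4 = (1 − 1) − 0 = 0, and there is no ∂_4, so H_3 ≅ 0.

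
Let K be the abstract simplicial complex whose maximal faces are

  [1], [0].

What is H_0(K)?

H_0 ≅ Z^2.

K has 2 vertices.
rank ∂_0 = 0, rank ∂_1 = 0 ⇒ b_0 = 2 − 0 − 0 = 2. So H_0 ≅ Z^2.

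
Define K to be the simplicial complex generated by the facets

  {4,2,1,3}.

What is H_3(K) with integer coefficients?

Fix the vertex order 1 < 2 < 3 < 4 and write every simplex with vertices in increasing order. Then dim K = 3 and the simplices of K are:

  0-simplices (4): [1], [2], [3], [4]
  1-simplices (6): [1,2], [1,3], [1,4], [2,3], [2,4], [3,4]
  2-simplices (4): [1,2,3], [1,2,4], [1,3,4], [2,3,4]
  3-simplices (1): [1,2,3,4]

giving chain groups C_0 ≅ Z^4, C_1 ≅ Z^6, C_2 ≅ Z^4, C_3 ≅ Z^1.

The boundary map ∂_1: C_1 → C_0 maps an edge to its endpoints' difference, ∂[p,q] = q − p.
The 4×6 boundary matrix has rank 3 and Smith normal form diag(1,1,1).

Boundary ∂_2: C_2 → C_1 acts by ∂[p,q,r] = [q,r] − [p,r] + [p,q]. For instance
  ∂[1,2,3] = [2,3] − [1,3] + [1,2],
  ∂[2,3,4] = [3,4] − [2,4] + [2,3].
As a 6×4 matrix over Z this has rank 3, with invariant factors (1,1,1).

The boundary map ∂_3: C_3 → C_2 sends each 3-simplex σ to the alternating sum Σ_i (−1)^i (σ with its i-th vertex removed). For instance
  ∂[1,2,3,4] = [2,3,4] − [1,3,4] + [1,2,4] − [1,2,3].
The 4×1 boundary matrix has rank 1 and Smith normal form diag(1).

Now H_k = ker ∂_k / im ∂_{k+1}, so:

  H_3: rank ker ∂_3 − rank ∂_4 = (1 − 1) − 0 = 0, and there is no ∂_4, so H_3 = 0.

(K is a triangulation of the 3-simplex.)

H_3 ≅ 0.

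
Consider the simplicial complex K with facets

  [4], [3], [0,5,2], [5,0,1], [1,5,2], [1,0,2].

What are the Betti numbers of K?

K has 6 vertices, 6 edges, 4 triangles.
rank ∂_0 = 0, rank ∂_1 = 3 ⇒ b_0 = 6 − 0 − 3 = 3; all invariant factors of ∂_1 are 1 so no torsion. So H_0 ≅ Z^3.
rank ∂_1 = 3, rank ∂_2 = 3 ⇒ b_1 = 6 − 3 − 3 = 0; all invariant factors of ∂_2 are 1 so no torsion. So H_1 ≅ 0.
rank ∂_2 = 3, rank ∂_3 = 0 ⇒ b_2 = 4 − 3 − 0 = 1. So H_2 ≅ Z.

b_0 = 3, b_1 = 0, b_2 = 1.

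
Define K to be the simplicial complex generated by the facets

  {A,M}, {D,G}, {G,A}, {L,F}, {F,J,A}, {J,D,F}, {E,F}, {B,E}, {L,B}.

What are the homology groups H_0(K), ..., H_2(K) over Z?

H_0 = Z,  H_1 = Z^2,  H_2 = 0.

Order the vertices as A < B < D < E < F < G < J < L < M. Listing each simplex with vertices in this order, K has dimension 2 with simplices:

  0-simplices (9): A, B, D, E, F, G, J, L, M
  1-simplices (12): AF, AG, AJ, AM, BE, BL, DF, DG, DJ, EF, FJ, FL
  2-simplices (2): AFJ, DFJ

Hence C_0 ≅ Z^9, C_1 ≅ Z^12, C_2 ≅ Z^2.

∂_1: C_1 → C_0 is given by ∂[p,q] = [q] − [p].
This gives a 9×12 integer matrix of rank 8; reducing to Smith normal form yields diagonal entries (1,1,1,1,1,1,1,1).

Boundary ∂_2: C_2 → C_1 maps a triangle to the signed sum of its edges. For instance
  ∂AFJ = FJ − AJ + AF,
  ∂DFJ = FJ − DJ + DF.
As a 12×2 matrix over Z this has rank 2, with invariant factors (1,1).

Reading off H_k = ker ∂_k / im ∂_{k+1}:

  H_0: rank C_0 − rank ∂_1 = 9 − 8 = 1, and the invariant factors of ∂_1 are all 1, so H_0 = Z.
  H_1: rank ker ∂_1 − rank ∂_2 = (12 − 8) − 2 = 2, and the invariant factors of ∂_2 are all 1, so H_1 = Z^2.
  H_2: rank ker ∂_2 − rank ∂_3 = (2 − 2) − 0 = 0, and there is no ∂_3, so H_2 = 0.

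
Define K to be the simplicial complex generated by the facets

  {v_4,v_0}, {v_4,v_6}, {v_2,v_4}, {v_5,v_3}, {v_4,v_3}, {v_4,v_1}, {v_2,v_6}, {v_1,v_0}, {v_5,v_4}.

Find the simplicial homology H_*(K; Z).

H_0 ≅ Z,  H_1 ≅ Z^3.

We work with the vertex ordering v_0 < v_1 < v_2 < v_3 < v_4 < v_5 < v_6. The simplices of K, each written with vertices in increasing order, are:

  0-simplices (7): [v_0], [v_1], [v_2], [v_3], [v_4], [v_5], [v_6]
  1-simplices (9): [v_0,v_1], [v_0,v_4], [v_1,v_4], [v_2,v_4], [v_2,v_6], [v_3,v_4], [v_3,v_5], [v_4,v_5], [v_4,v_6]

giving chain groups C_0 ≅ Z^7, C_1 ≅ Z^9.

The boundary map ∂_1: C_1 → C_0 maps an edge to its endpoints' difference, ∂[p,q] = q − p. For instance
  ∂[v_2,v_6] = [v_6] − [v_2].
This gives a 7×9 integer matrix of rank 6; reducing to Smith normal form yields diagonal entries (1,1,1,1,1,1).

Now H_k = ker ∂_k / im ∂_{k+1}, so:

  H_0: rank C_0 − rank ∂_1 = 7 − 6 = 1, and the invariant factors of ∂_1 are all 1, so H_0 = Z.
  H_1: rank ker ∂_1 − rank ∂_2 = (9 − 6) − 0 = 3, and there is no ∂_2, so H_1 = Z^3.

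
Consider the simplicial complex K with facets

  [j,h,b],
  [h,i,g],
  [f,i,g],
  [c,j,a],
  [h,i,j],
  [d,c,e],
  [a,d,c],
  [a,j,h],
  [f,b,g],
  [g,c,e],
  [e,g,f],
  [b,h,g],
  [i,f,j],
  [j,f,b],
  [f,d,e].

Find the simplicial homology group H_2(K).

K has 10 vertices, 24 edges, 15 triangles.
rank ∂_2 = 14, rank ∂_3 = 0 ⇒ b_2 = 15 − 14 − 0 = 1. So H_2 = Z.

H_2 = Z.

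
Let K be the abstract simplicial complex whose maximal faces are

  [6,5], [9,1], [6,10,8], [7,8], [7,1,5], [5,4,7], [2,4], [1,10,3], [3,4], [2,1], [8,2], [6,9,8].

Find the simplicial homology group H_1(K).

Fix the vertex order 1 < 2 < 3 < 4 < 5 < 6 < 7 < 8 < 9 < 10 and write every simplex with vertices in increasing order. Then dim K = 2 and the simplices of K are:

  0-simplices (10): [1], [2], [3], [4], [5], [6], [7], [8], [9], [10]
  1-simplices (20): [1,2], [1,3], [1,5], [1,7], [1,9], [1,10], [2,4], [2,8], [3,4], [3,10], [4,5], [4,7], [5,6], [5,7], [6,8], [6,9], [6,10], [7,8], [8,9], [8,10]
  2-simplices (5): [1,3,10], [1,5,7], [4,5,7], [6,8,9], [6,8,10]

giving chain groups C_0 ≅ Z^10, C_1 ≅ Z^20, C_2 ≅ Z^5.

∂_1: C_1 → C_0 maps an edge to its endpoints' difference, ∂[p,q] = q − p. For instance
  ∂[5,6] = [6] − [5].
This gives a 10×20 integer matrix of rank 9; reducing to Smith normal form yields diagonal entries (1,1,1,1,1,1,1,1,1).

Boundary ∂_2: C_2 → C_1 maps a triangle to the signed sum of its edges. For instance
  ∂[1,3,10] = [3,10] − [1,10] + [1,3],
  ∂[6,8,9] = [8,9] − [6,9] + [6,8].
The 20×5 boundary matrix has rank 5 and Smith normal form diag(1,1,1,1,1).

From H_k ≅ ker(∂_k) / im(∂_{k+1}) we obtain:

  H_1: rank ker ∂_1 − rank ∂_2 = (20 − 9) − 5 = 6, and the invariant factors of ∂_2 are all 1, so H_1 = Z^6.

H_1 ≅ Z^6.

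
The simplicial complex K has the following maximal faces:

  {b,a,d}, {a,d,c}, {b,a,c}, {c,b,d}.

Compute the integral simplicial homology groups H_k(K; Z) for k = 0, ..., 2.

We work with the vertex ordering a < b < c < d. The simplices of K, each written with vertices in increasing order, are:

  0-simplices (4): a, b, c, d
  1-simplices (6): ab, ac, ad, bc, bd, cd
  2-simplices (4): abc, abd, acd, bcd

Hence C_0 ≅ Z^4, C_1 ≅ Z^6, C_2 ≅ Z^4.

∂_1: C_1 → C_0 sends each edge [p,q] (with p < q) to q − p. For instance
  ∂ac = c − a.
The 4×6 boundary matrix has rank 3 and Smith normal form diag(1,1,1).

∂_2: C_2 → C_1 sends each 2-simplex [p,q,r] to [q,r] − [p,r] + [p,q]. For instance
  ∂abd = bd − ad + ab,
  ∂abc = bc − ac + ab.
The 6×4 boundary matrix has rank 3 and Smith normal form diag(1,1,1).

From H_k ≅ ker(∂_k) / im(∂_{k+1}) we obtain:

  H_0: rank C_0 − rank ∂_1 = 4 − 3 = 1, and the invariant factors of ∂_1 are all 1, so H_0 ≅ Z.
  H_1: rank ker ∂_1 − rank ∂_2 = (6 − 3) − 3 = 0, and the invariant factors of ∂_2 are all 1, so H_1 ≅ 0.
  H_2: rank ker ∂_2 − rank ∂_3 = (4 − 3) − 0 = 1, and there is no ∂_3, so H_2 ≅ Z.

H_0 = Z,  H_1 = 0,  H_2 = Z.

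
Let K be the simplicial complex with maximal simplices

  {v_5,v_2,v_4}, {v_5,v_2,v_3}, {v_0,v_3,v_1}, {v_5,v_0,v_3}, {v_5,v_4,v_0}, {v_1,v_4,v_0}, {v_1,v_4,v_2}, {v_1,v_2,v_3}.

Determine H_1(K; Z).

Fix the vertex order v_0 < v_1 < v_2 < v_3 < v_4 < v_5 and write every simplex with vertices in increasing order. Then dim K = 2 and the simplices of K are:

  0-simplices (6): [v_0], [v_1], [v_2], [v_3], [v_4], [v_5]
  1-simplices (12): [v_0,v_1], [v_0,v_3], [v_0,v_4], [v_0,v_5], [v_1,v_2], [v_1,v_3], [v_1,v_4], [v_2,v_3], [v_2,v_4], [v_2,v_5], [v_3,v_5], [v_4,v_5]
  2-simplices (8): [v_0,v_1,v_3], [v_0,v_1,v_4], [v_0,v_3,v_5], [v_0,v_4,v_5], [v_1,v_2,v_3], [v_1,v_2,v_4], [v_2,v_3,v_5], [v_2,v_4,v_5]

giving chain groups C_0 ≅ Z^6, C_1 ≅ Z^12, C_2 ≅ Z^8.

Boundary ∂_1: C_1 → C_0 is given by ∂[p,q] = [q] − [p].
As a 6×12 matrix over Z this has rank 5, with invariant factors (1,1,1,1,1).

∂_2: C_2 → C_1 sends each 2-simplex [p,q,r] to [q,r] − [p,r] + [p,q]. For instance
  ∂[v_2,v_4,v_5] = [v_4,v_5] − [v_2,v_5] + [v_2,v_4],
  ∂[v_0,v_1,v_3] = [v_1,v_3] − [v_0,v_3] + [v_0,v_1].
The resulting 12×8 matrix has rank 7, and its Smith normal form has invariant factors (1,1,1,1,1,1,1).

Now H_k = ker ∂_k / im ∂_{k+1}, so:

  H_1: rank ker ∂_1 − rank ∂_2 = (12 − 5) − 7 = 0, and the invariant factors of ∂_2 are all 1, so H_1 = 0.

H_1 = 0.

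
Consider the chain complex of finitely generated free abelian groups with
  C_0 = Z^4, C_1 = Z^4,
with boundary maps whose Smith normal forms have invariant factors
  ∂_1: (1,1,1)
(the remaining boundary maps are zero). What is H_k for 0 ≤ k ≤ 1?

H_0 = Z,  H_1 = Z.

H_0: b_0 = 4 − 0 − 3 = 1; torsion from ∂_1 factors > 1: none. So H_0 = Z.
H_1: b_1 = 4 − 3 − 0 = 1; torsion from ∂_2 factors > 1: none. So H_1 = Z.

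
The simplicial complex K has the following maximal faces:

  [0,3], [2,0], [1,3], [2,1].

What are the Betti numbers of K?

Take the total order 0 < 1 < 2 < 3 on the vertex set. Then K (dimension 1) consists of the simplices:

  0-simplices (4): [0], [1], [2], [3]
  1-simplices (4): [0,2], [0,3], [1,2], [1,3]

so the chain groups are C_0 ≅ Z^4, C_1 ≅ Z^4.

The boundary map ∂_1: C_1 → C_0 maps an edge to its endpoints' difference, ∂[p,q] = q − p. For instance
  ∂[0,3] = [3] − [0].
The 4×4 boundary matrix has rank 3 and Smith normal form diag(1,1,1).

Now H_k = ker ∂_k / im ∂_{k+1}, so:

  H_0: rank C_0 − rank ∂_1 = 4 − 3 = 1, and the invariant factors of ∂_1 are all 1, so H_0 ≅ Z.
  H_1: rank ker ∂_1 − rank ∂_2 = (4 − 3) − 0 = 1, and there is no ∂_2, so H_1 ≅ Z.

(K is a triangulation of the circle S^1.)

Hence the Betti numbers are b_0 = 1, b_1 = 1.

b_0 = 1, b_1 = 1.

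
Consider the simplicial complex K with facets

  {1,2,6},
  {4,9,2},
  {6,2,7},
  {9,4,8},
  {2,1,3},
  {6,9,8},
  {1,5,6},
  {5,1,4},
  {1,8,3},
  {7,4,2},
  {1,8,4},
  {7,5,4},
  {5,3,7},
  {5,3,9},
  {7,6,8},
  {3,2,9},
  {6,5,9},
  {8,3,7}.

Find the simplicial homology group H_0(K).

Order the vertices as 1 < 2 < 3 < 4 < 5 < 6 < 7 < 8 < 9. Listing each simplex with vertices in this order, K has dimension 2 with simplices:

  0-simplices (9): [1], [2], [3], [4], [5], [6], [7], [8], [9]
  1-simplices (27): (27 of them)
  2-simplices (18): [1,2,3], [1,2,6], [1,3,8], [1,4,5], [1,4,8], [1,5,6], [2,3,9], [2,4,7], [2,4,9], [2,6,7], [3,5,7], [3,5,9], [3,7,8], [4,5,7], [4,8,9], [5,6,9], [6,7,8], [6,8,9]

Hence C_0 ≅ Z^9, C_1 ≅ Z^27, C_2 ≅ Z^18.

∂_1: C_1 → C_0 sends each edge [p,q] (with p < q) to q − p.
The resulting 9×27 matrix has rank 8, and its Smith normal form has invariant factors (1,1,1,1,1,1,1,1).

∂_2: C_2 → C_1 maps a triangle to the signed sum of its edges. For instance
  ∂[1,2,6] = [2,6] − [1,6] + [1,2],
  ∂[3,5,9] = [5,9] − [3,9] + [3,5].
The 27×18 boundary matrix has rank 17 and Smith normal form diag(1,1,1,1,1,1,1,1,1,1,1,1,1,1,1,1,1).

Reading off H_k = ker ∂_k / im ∂_{k+1}:

  H_0: rank C_0 − rank ∂_1 = 9 − 8 = 1, and the invariant factors of ∂_1 are all 1, so H_0 ≅ Z.

(K is a triangulation of the torus T^2.)

H_0 = Z.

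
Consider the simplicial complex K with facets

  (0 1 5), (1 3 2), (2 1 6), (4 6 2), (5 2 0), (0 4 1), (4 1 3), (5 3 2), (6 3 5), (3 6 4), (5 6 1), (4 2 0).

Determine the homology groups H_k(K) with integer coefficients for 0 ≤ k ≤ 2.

H_0 = Z,  H_1 = Z/2Z,  H_2 = 0.

We work with the vertex ordering 0 < 1 < 2 < 3 < 4 < 5 < 6. The simplices of K, each written with vertices in increasing order, are:

  0-simplices (7): [0], [1], [2], [3], [4], [5], [6]
  1-simplices (18): [0,1], [0,2], [0,4], [0,5], [1,2], [1,3], [1,4], [1,5], [1,6], [2,3], [2,4], [2,5], [2,6], [3,4], [3,5], [3,6], [4,6], [5,6]
  2-simplices (12): [0,1,4], [0,1,5], [0,2,4], [0,2,5], [1,2,3], [1,2,6], [1,3,4], [1,5,6], [2,3,5], [2,4,6], [3,4,6], [3,5,6]

Hence C_0 ≅ Z^7, C_1 ≅ Z^18, C_2 ≅ Z^12.

Boundary ∂_1: C_1 → C_0 maps an edge to its endpoints' difference, ∂[p,q] = q − p.
The 7×18 boundary matrix has rank 6 and Smith normal form diag(1,1,1,1,1,1).

The boundary map ∂_2: C_2 → C_1 maps a triangle to the signed sum of its edges. For instance
  ∂[1,2,3] = [2,3] − [1,3] + [1,2],
  ∂[0,2,5] = [2,5] − [0,5] + [0,2].
The resulting 18×12 matrix has rank 12, and its Smith normal form has invariant factors (1,1,1,1,1,1,1,1,1,1,1,2).

Now H_k = ker ∂_k / im ∂_{k+1}, so:

  H_0: rank C_0 − rank ∂_1 = 7 − 6 = 1, and the invariant factors of ∂_1 are all 1, so H_0 = Z.
  H_1: rank ker ∂_1 − rank ∂_2 = (18 − 6) − 12 = 0, and ∂_2 has invariant factor 2 > 1, so H_1 = Z/2Z.
  H_2: rank ker ∂_2 − rank ∂_3 = (12 − 12) − 0 = 0, and there is no ∂_3, so H_2 = 0.

As a check, the Euler characteristic is 7 − 18 + 12 = 1, which agrees with 1 − 0 + 0 = 1.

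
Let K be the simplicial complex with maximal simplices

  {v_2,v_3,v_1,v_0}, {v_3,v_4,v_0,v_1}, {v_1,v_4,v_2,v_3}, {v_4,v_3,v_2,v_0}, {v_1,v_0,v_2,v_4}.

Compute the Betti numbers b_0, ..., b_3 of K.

b_0 = 1, b_1 = 0, b_2 = 0, b_3 = 1.

Order the vertices as v_0 < v_1 < v_2 < v_3 < v_4. Listing each simplex with vertices in this order, K has dimension 3 with simplices:

  0-simplices (5): [v_0], [v_1], [v_2], [v_3], [v_4]
  1-simplices (10): [v_0,v_1], [v_0,v_2], [v_0,v_3], [v_0,v_4], [v_1,v_2], [v_1,v_3], [v_1,v_4], [v_2,v_3], [v_2,v_4], [v_3,v_4]
  2-simplices (10): [v_0,v_1,v_2], [v_0,v_1,v_3], [v_0,v_1,v_4], [v_0,v_2,v_3], [v_0,v_2,v_4], [v_0,v_3,v_4], [v_1,v_2,v_3], [v_1,v_2,v_4], [v_1,v_3,v_4], [v_2,v_3,v_4]
  3-simplices (5): [v_0,v_1,v_2,v_3], [v_0,v_1,v_2,v_4], [v_0,v_1,v_3,v_4], [v_0,v_2,v_3,v_4], [v_1,v_2,v_3,v_4]

so the chain groups are C_0 ≅ Z^5, C_1 ≅ Z^10, C_2 ≅ Z^10, C_3 ≅ Z^5.

The boundary map ∂_1: C_1 → C_0 is given by ∂[p,q] = [q] − [p].
The 5×10 boundary matrix has rank 4 and Smith normal form diag(1,1,1,1).

∂_2: C_2 → C_1 maps a triangle to the signed sum of its edges. For instance
  ∂[v_0,v_2,v_3] = [v_2,v_3] − [v_0,v_3] + [v_0,v_2],
  ∂[v_0,v_1,v_2] = [v_1,v_2] − [v_0,v_2] + [v_0,v_1].
This gives a 10×10 integer matrix of rank 6; reducing to Smith normal form yields diagonal entries (1,1,1,1,1,1).

The boundary map ∂_3: C_3 → C_2 sends each 3-simplex σ to the alternating sum Σ_i (−1)^i (σ with its i-th vertex removed). For instance
  ∂[v_0,v_1,v_2,v_4] = [v_1,v_2,v_4] − [v_0,v_2,v_4] + [v_0,v_1,v_4] − [v_0,v_1,v_2],
  ∂[v_1,v_2,v_3,v_4] = [v_2,v_3,v_4] − [v_1,v_3,v_4] + [v_1,v_2,v_4] − [v_1,v_2,v_3].
The 10×5 boundary matrix has rank 4 and Smith normal form diag(1,1,1,1).

From H_k ≅ ker(∂_k) / im(∂_{k+1}) we obtain:

  H_0: rank C_0 − rank ∂_1 = 5 − 4 = 1, and the invariant factors of ∂_1 are all 1, so H_0 ≅ Z.
  H_1: rank ker ∂_1 − rank ∂_2 = (10 − 4) − 6 = 0, and the invariant factors of ∂_2 are all 1, so H_1 ≅ 0.
  H_2: rank ker ∂_2 − rank ∂_3 = (10 − 6) − 4 = 0, and the invariant factors of ∂_3 are all 1, so H_2 ≅ 0.
  H_3: rank ker ∂_3 − rank ∂_4 = (5 − 4) − 0 = 1, and there is no ∂_4, so H_3 ≅ Z.

Hence the Betti numbers are b_0 = 1, b_1 = 0, b_2 = 0, b_3 = 1.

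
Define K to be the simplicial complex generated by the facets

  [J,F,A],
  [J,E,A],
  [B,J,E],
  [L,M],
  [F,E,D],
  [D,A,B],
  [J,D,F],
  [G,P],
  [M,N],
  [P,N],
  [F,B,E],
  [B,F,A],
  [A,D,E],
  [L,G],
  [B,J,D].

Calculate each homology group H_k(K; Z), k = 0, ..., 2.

Order the vertices as A < B < D < E < F < G < J < L < M < N < P. Listing each simplex with vertices in this order, K has dimension 2 with simplices:

  0-simplices (11): A, B, D, E, F, G, J, L, M, N, P
  1-simplices (20): AB, AD, AE, AF, AJ, BD, BE, BF, BJ, DE, DF, DJ, EF, EJ, FJ, GL, GP, LM, MN, NP
  2-simplices (10): ABD, ABF, ADE, AEJ, AFJ, BDJ, BEF, BEJ, DEF, DFJ

so the chain groups are C_0 ≅ Z^11, C_1 ≅ Z^20, C_2 ≅ Z^10.

∂_1: C_1 → C_0 maps an edge to its endpoints' difference, ∂[p,q] = q − p. For instance
  ∂DJ = J − D.
This gives a 11×20 integer matrix of rank 9; reducing to Smith normal form yields diagonal entries (1,1,1,1,1,1,1,1,1).

Boundary ∂_2: C_2 → C_1 acts by ∂[p,q,r] = [q,r] − [p,r] + [p,q]. For instance
  ∂BDJ = DJ − BJ + BD,
  ∂AEJ = EJ − AJ + AE.
This gives a 20×10 integer matrix of rank 10; reducing to Smith normal form yields diagonal entries (1,1,1,1,1,1,1,1,1,2).

Now H_k = ker ∂_k / im ∂_{k+1}, so:

  H_0: rank C_0 − rank ∂_1 = 11 − 9 = 2, and the invariant factors of ∂_1 are all 1, so H_0 ≅ Z^2.
  H_1: rank ker ∂_1 − rank ∂_2 = (20 − 9) − 10 = 1, and ∂_2 has invariant factor 2 > 1, so H_1 ≅ Z ⊕ Z/2Z.
  H_2: rank ker ∂_2 − rank ∂_3 = (10 − 10) − 0 = 0, and there is no ∂_3, so H_2 ≅ 0.

H_0 ≅ Z^2,  H_1 ≅ Z ⊕ Z/2Z,  H_2 = 0.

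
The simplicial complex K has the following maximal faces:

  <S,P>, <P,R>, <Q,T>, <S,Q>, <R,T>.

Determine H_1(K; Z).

H_1 = Z.

Fix the vertex order P < Q < R < S < T and write every simplex with vertices in increasing order. Then dim K = 1 and the simplices of K are:

  0-simplices (5): P, Q, R, S, T
  1-simplices (5): PR, PS, QS, QT, RT

Hence C_0 ≅ Z^5, C_1 ≅ Z^5.

Boundary ∂_1: C_1 → C_0 sends each edge [p,q] (with p < q) to q − p.
This gives a 5×5 integer matrix of rank 4; reducing to Smith normal form yields diagonal entries (1,1,1,1).

Computing H_k = (kernel of ∂_k) / (image of ∂_{k+1}):

  H_1: rank ker ∂_1 − rank ∂_2 = (5 − 4) − 0 = 1, and there is no ∂_2, so H_1 ≅ Z.

(K is a triangulation of the circle S^1.)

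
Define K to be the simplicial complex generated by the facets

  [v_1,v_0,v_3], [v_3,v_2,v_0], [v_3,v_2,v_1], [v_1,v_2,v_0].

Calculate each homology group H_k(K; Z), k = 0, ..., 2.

H_0 ≅ Z,  H_1 = 0,  H_2 ≅ Z.

Order the vertices as v_0 < v_1 < v_2 < v_3. Listing each simplex with vertices in this order, K has dimension 2 with simplices:

  0-simplices (4): [v_0], [v_1], [v_2], [v_3]
  1-simplices (6): [v_0,v_1], [v_0,v_2], [v_0,v_3], [v_1,v_2], [v_1,v_3], [v_2,v_3]
  2-simplices (4): [v_0,v_1,v_2], [v_0,v_1,v_3], [v_0,v_2,v_3], [v_1,v_2,v_3]

Hence C_0 ≅ Z^4, C_1 ≅ Z^6, C_2 ≅ Z^4.

The boundary map ∂_1: C_1 → C_0 maps an edge to its endpoints' difference, ∂[p,q] = q − p. For instance
  ∂[v_0,v_2] = [v_2] − [v_0].
The 4×6 boundary matrix has rank 3 and Smith normal form diag(1,1,1).

The boundary map ∂_2: C_2 → C_1 acts by ∂[p,q,r] = [q,r] − [p,r] + [p,q]. For instance
  ∂[v_0,v_1,v_2] = [v_1,v_2] − [v_0,v_2] + [v_0,v_1],
  ∂[v_0,v_2,v_3] = [v_2,v_3] − [v_0,v_3] + [v_0,v_2].
The 6×4 boundary matrix has rank 3 and Smith normal form diag(1,1,1).

Computing H_k = (kernel of ∂_k) / (image of ∂_{k+1}):

  H_0: rank C_0 − rank ∂_1 = 4 − 3 = 1, and the invariant factors of ∂_1 are all 1, so H_0 = Z.
  H_1: rank ker ∂_1 − rank ∂_2 = (6 − 3) − 3 = 0, and the invariant factors of ∂_2 are all 1, so H_1 = 0.
  H_2: rank ker ∂_2 − rank ∂_3 = (4 − 3) − 0 = 1, and there is no ∂_3, so H_2 = Z.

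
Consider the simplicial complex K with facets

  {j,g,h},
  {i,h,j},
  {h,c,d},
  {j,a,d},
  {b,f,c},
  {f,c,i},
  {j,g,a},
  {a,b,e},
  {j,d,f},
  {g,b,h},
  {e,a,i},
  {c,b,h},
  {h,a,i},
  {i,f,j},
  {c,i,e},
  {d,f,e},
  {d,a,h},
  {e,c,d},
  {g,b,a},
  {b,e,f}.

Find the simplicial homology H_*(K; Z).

H_0 = Z,  H_1 = Z ⊕ Z/2,  H_2 = 0.

Order the vertices as a < b < c < d < e < f < g < h < i < j. Listing each simplex with vertices in this order, K has dimension 2 with simplices:

  0-simplices (10): a, b, c, d, e, f, g, h, i, j
  1-simplices (30): ab, ad, ae, ag, ah, ai, aj, bc, be, bf, bg, bh, cd, ce, cf, ch, ci, de, df, dh, dj, ef, ei, fi, fj, gh, gj, hi, hj, ij
  2-simplices (20): abe, abg, adh, adj, aei, agj, ahi, bcf, bch, bef, bgh, cde, cdh, cei, cfi, def, dfj, fij, ghj, hij

giving chain groups C_0 ≅ Z^10, C_1 ≅ Z^30, C_2 ≅ Z^20.

∂_1: C_1 → C_0 is given by ∂[p,q] = [q] − [p].
This gives a 10×30 integer matrix of rank 9; reducing to Smith normal form yields diagonal entries (1,1,1,1,1,1,1,1,1).

∂_2: C_2 → C_1 maps a triangle to the signed sum of its edges. For instance
  ∂cfi = fi − ci + cf,
  ∂hij = ij − hj + hi.
As a 30×20 matrix over Z this has rank 20, with invariant factors (1,1,1,1,1,1,1,1,1,1,1,1,1,1,1,1,1,1,1,2).

Now H_k = ker ∂_k / im ∂_{k+1}, so:

  H_0: rank C_0 − rank ∂_1 = 10 − 9 = 1, and the invariant factors of ∂_1 are all 1, so H_0 = Z.
  H_1: rank ker ∂_1 − rank ∂_2 = (30 − 9) − 20 = 1, and ∂_2 has invariant factor 2 > 1, so H_1 = Z ⊕ Z/2.
  H_2: rank ker ∂_2 − rank ∂_3 = (20 − 20) − 0 = 0, and there is no ∂_3, so H_2 = 0.

As a check, the Euler characteristic is 10 − 30 + 20 = 0, which agrees with 1 − 1 + 0 = 0.
(K is a triangulation of the Klein bottle.)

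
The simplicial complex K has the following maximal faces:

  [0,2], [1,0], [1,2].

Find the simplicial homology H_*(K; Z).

Fix the vertex order 0 < 1 < 2 and write every simplex with vertices in increasing order. Then dim K = 1 and the simplices of K are:

  0-simplices (3): [0], [1], [2]
  1-simplices (3): [0,1], [0,2], [1,2]

so the chain groups are C_0 ≅ Z^3, C_1 ≅ Z^3.

∂_1: C_1 → C_0 sends each edge [p,q] (with p < q) to q − p. For instance
  ∂[0,2] = [2] − [0].
The resulting 3×3 matrix has rank 2, and its Smith normal form has invariant factors (1,1).

Now H_k = ker ∂_k / im ∂_{k+1}, so:

  H_0: rank C_0 − rank ∂_1 = 3 − 2 = 1, and the invariant factors of ∂_1 are all 1, so H_0 ≅ Z.
  H_1: rank ker ∂_1 − rank ∂_2 = (3 − 2) − 0 = 1, and there is no ∂_2, so H_1 ≅ Z.

H_0 = Z,  H_1 = Z.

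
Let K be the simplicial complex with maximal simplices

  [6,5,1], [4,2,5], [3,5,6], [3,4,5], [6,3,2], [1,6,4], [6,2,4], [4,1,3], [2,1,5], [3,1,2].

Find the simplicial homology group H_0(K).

Take the total order 1 < 2 < 3 < 4 < 5 < 6 on the vertex set. Then K (dimension 2) consists of the simplices:

  0-simplices (6): [1], [2], [3], [4], [5], [6]
  1-simplices (15): [1,2], [1,3], [1,4], [1,5], [1,6], [2,3], [2,4], [2,5], [2,6], [3,4], [3,5], [3,6], [4,5], [4,6], [5,6]
  2-simplices (10): [1,2,3], [1,2,5], [1,3,4], [1,4,6], [1,5,6], [2,3,6], [2,4,5], [2,4,6], [3,4,5], [3,5,6]

so the chain groups are C_0 ≅ Z^6, C_1 ≅ Z^15, C_2 ≅ Z^10.

The boundary map ∂_1: C_1 → C_0 maps an edge to its endpoints' difference, ∂[p,q] = q − p. For instance
  ∂[2,3] = [3] − [2].
This gives a 6×15 integer matrix of rank 5; reducing to Smith normal form yields diagonal entries (1,1,1,1,1).

Boundary ∂_2: C_2 → C_1 acts by ∂[p,q,r] = [q,r] − [p,r] + [p,q]. For instance
  ∂[3,4,5] = [4,5] − [3,5] + [3,4],
  ∂[1,3,4] = [3,4] − [1,4] + [1,3].
This gives a 15×10 integer matrix of rank 10; reducing to Smith normal form yields diagonal entries (1,1,1,1,1,1,1,1,1,2).

Now H_k = ker ∂_k / im ∂_{k+1}, so:

  H_0: rank C_0 − rank ∂_1 = 6 − 5 = 1, and the invariant factors of ∂_1 are all 1, so H_0 = Z.

H_0 = Z.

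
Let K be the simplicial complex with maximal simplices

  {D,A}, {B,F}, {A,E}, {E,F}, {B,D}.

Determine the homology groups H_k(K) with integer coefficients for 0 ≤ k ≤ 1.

H_0 = Z,  H_1 = Z.

Order the vertices as A < B < D < E < F. Listing each simplex with vertices in this order, K has dimension 1 with simplices:

  0-simplices (5): A, B, D, E, F
  1-simplices (5): AD, AE, BD, BF, EF

Hence C_0 ≅ Z^5, C_1 ≅ Z^5.

The boundary map ∂_1: C_1 → C_0 is given by ∂[p,q] = [q] − [p]. For instance
  ∂AD = D − A.
The 5×5 boundary matrix has rank 4 and Smith normal form diag(1,1,1,1).

Now H_k = ker ∂_k / im ∂_{k+1}, so:

  H_0: rank C_0 − rank ∂_1 = 5 − 4 = 1, and the invariant factors of ∂_1 are all 1, so H_0 = Z.
  H_1: rank ker ∂_1 − rank ∂_2 = (5 − 4) − 0 = 1, and there is no ∂_2, so H_1 = Z.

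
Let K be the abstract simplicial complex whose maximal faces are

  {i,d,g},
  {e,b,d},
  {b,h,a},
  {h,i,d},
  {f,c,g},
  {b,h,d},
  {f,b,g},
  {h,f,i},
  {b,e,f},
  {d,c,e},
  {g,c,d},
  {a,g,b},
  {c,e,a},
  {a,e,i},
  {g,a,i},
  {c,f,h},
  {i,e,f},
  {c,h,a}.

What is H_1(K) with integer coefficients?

H_1 = Z^2.

Fix the vertex order a < b < c < d < e < f < g < h < i and write every simplex with vertices in increasing order. Then dim K = 2 and the simplices of K are:

  0-simplices (9): a, b, c, d, e, f, g, h, i
  1-simplices (27): ab, ac, ae, ag, ah, ai, bd, be, bf, bg, bh, cd, ce, cf, cg, ch, de, dg, dh, di, ef, ei, fg, fh, fi, gi, hi
  2-simplices (18): abg, abh, ace, ach, aei, agi, bde, bdh, bef, bfg, cde, cdg, cfg, cfh, dgi, dhi, efi, fhi

giving chain groups C_0 ≅ Z^9, C_1 ≅ Z^27, C_2 ≅ Z^18.

∂_1: C_1 → C_0 sends each edge [p,q] (with p < q) to q − p.
This gives a 9×27 integer matrix of rank 8; reducing to Smith normal form yields diagonal entries (1,1,1,1,1,1,1,1).

∂_2: C_2 → C_1 acts by ∂[p,q,r] = [q,r] − [p,r] + [p,q]. For instance
  ∂dgi = gi − di + dg,
  ∂cfh = fh − ch + cf.
This gives a 27×18 integer matrix of rank 17; reducing to Smith normal form yields diagonal entries (1,1,1,1,1,1,1,1,1,1,1,1,1,1,1,1,1).

Computing H_k = (kernel of ∂_k) / (image of ∂_{k+1}):

  H_1: rank ker ∂_1 − rank ∂_2 = (27 − 8) − 17 = 2, and the invariant factors of ∂_2 are all 1, so H_1 ≅ Z^2.

(K is a triangulation of the torus T^2.)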